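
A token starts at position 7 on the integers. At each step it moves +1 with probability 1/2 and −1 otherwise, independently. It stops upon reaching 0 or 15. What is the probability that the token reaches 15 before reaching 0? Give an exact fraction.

7/15

With a fair step, P(i) = ½P(i−1) + ½P(i+1) with P(0)=0, P(15)=1 has the linear solution P(i) = i/15.
P(7) = 7/15.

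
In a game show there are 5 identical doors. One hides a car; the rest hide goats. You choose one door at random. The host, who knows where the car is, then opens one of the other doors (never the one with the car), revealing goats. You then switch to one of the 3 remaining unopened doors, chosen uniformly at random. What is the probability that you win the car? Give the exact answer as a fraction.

4/15

Your original door holds the car with probability 1/5, so the other 4 collectively hold it with probability 4/5.
The host can always find an empty door to open, so this doesn't change that 4/5; it is now spread over the 3 remaining unopened doors.
P(win by switching) = (4/5) · (1/3) = 4/15.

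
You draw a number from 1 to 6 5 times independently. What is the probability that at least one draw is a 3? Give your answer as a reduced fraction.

P(no draw is a 3) = (5/6)^5 = 3125/7776.
P(at least one) = 1 − 3125/7776 = 4651/7776.

4651/7776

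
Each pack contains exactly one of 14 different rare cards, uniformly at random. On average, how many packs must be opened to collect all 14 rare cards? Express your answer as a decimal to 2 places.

45.52

After i distinct types are collected, each trial gives a new one with probability (14−i)/14, so the expected wait for the next new type is 14/(14−i).
E = 14/14 + 14/13 + 14/12 + 14/11 + 14/10 + 14/9 + 14/8 + 14/7 + 14/6 + 14/5 + 14/4 + 14/3 + 14/2 + 14/1 = 1171733/25740 ≈ 45.52.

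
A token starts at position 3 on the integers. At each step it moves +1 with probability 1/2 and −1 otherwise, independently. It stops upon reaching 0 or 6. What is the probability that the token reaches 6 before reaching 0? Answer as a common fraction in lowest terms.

1/2

With a fair step, P(i) = ½P(i−1) + ½P(i+1) with P(0)=0, P(6)=1 has the linear solution P(i) = i/6.
P(3) = 3/6 = 1/2.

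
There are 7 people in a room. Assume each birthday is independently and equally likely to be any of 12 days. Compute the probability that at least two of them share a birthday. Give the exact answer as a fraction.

It's easier to compute the probability that all 7 are distinct.
P(all distinct) = 12/12 · 11/12 · ··· · 6/12 = 385/3456.
So the probability of at least one match is 1 − 385/3456 = 3071/3456.

3071/3456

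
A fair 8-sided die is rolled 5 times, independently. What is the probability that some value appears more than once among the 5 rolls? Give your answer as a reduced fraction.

P(all 5 different) = 8/8 · 7/8 · ··· · 4/8 = 105/512.
P(at least two equal) = 1 − 105/512 = 407/512.

407/512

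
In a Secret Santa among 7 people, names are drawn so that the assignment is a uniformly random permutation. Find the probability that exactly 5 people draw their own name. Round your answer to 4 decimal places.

0.0042

Choose which 5 of the 7 are fixed: C(7,5) = 21 ways.
The remaining 2 must have no fixed point: D(2) = 1.
P = 21·1/5040 = 1/240 ≈ 0.0042.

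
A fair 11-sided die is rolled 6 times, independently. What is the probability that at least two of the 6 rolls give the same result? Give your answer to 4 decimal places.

0.8122

P(all 6 different) = 11/11 · 10/11 · ··· · 6/11 ≈ 0.1878.
P(at least two equal) = 1 − 0.1878 = 0.8122.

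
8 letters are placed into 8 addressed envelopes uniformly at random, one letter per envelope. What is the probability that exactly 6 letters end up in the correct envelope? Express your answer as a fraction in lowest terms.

1/1440

Choose which 6 of the 8 are fixed: C(8,6) = 28 ways.
The remaining 2 must have no fixed point: D(2) = 1.
P = 28·1/40320 = 1/1440.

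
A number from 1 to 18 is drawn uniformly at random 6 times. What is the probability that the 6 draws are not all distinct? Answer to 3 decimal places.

P(all 6 different) = 18/18 · 17/18 · ··· · 13/18 ≈ 0.393.
P(at least two equal) = 1 − 0.393 = 0.607.

0.607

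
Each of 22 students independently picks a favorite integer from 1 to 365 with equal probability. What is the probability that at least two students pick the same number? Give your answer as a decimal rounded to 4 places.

0.4757

It's easier to compute the probability that all 22 are distinct.
P(all distinct) = 365/365 · 364/365 · ··· · 344/365 ≈ 0.5243.
So the probability of at least one match is 1 − 0.5243 = 0.4757.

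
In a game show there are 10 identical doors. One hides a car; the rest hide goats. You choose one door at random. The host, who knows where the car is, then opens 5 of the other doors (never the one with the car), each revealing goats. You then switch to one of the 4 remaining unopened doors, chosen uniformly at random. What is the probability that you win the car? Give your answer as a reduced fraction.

Your original door holds the car with probability 1/10, so the other 9 collectively hold it with probability 9/10.
The host can always find 5 empty doors to open, so the reveals don't change that 9/10; it is now spread over the 4 remaining unopened doors.
P(win by switching) = (9/10) · (1/4) = 9/40.

9/40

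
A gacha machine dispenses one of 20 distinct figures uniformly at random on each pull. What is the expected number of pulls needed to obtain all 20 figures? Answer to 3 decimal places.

After i distinct types are collected, each trial gives a new one with probability (20−i)/20, so the expected wait for the next new type is 20/(20−i).
E = 20/20 + 20/19 + 20/18 + 20/17 + 20/16 + 20/15 + 20/14 + 20/13 + 20/12 + 20/11 + 20/10 + 20/9 + 20/8 + 20/7 + 20/6 + 20/5 + 20/4 + 20/3 + 20/2 + 20/1 = 279175675/3879876 ≈ 71.955.

71.955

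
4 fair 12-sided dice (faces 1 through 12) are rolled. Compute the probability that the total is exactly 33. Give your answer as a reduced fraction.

There are 12^4 = 20736 equally likely outcomes.
The number of ordered 4-tuples from {1,…,12} summing to 33 is 736.
P(sum = 33) = 736/20736 = 23/648.

23/648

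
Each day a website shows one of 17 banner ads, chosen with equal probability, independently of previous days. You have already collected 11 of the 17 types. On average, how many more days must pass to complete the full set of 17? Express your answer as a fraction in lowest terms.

Starting from 11 distinct types, each trial gives a new one with probability (17−i)/17 when i types are held, so the wait for the next new type is 17/(17−i).
E = 17/6 + 17/5 + 17/4 + 17/3 + 17/2 + 17/1 = 833/20.

833/20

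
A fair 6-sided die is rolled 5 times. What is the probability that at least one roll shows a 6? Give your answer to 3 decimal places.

P(no roll shows a 6) = (5/6)^5 ≈ 0.402.
P(at least one) = 1 − 0.402 = 0.598.

0.598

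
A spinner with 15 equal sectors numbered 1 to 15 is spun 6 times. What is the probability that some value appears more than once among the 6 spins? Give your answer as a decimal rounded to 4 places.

P(all 6 different) = 15/15 · 14/15 · ··· · 10/15 ≈ 0.3164.
P(at least two equal) = 1 − 0.3164 = 0.6836.

0.6836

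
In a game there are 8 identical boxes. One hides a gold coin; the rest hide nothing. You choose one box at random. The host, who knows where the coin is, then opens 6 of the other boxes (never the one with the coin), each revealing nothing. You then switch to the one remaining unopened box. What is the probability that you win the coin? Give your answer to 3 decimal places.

Your original box holds the coin with probability 1/8, so the other 7 collectively hold it with probability 7/8.
The host can always find 6 empty boxes to open, so the reveals don't change that 7/8; it is now spread over the 1 remaining unopened box.
P(win by switching) = (7/8) · (1/1) = 7/8 ≈ 0.875.

0.875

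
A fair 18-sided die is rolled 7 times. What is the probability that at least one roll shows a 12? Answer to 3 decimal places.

P(no roll shows a 12) = (17/18)^7 ≈ 0.670.
P(at least one) = 1 − 0.670 = 0.330.

0.330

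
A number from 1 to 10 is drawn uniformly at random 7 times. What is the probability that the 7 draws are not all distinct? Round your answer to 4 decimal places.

P(all 7 different) = 10/10 · 9/10 · ··· · 4/10 ≈ 0.0605.
P(at least two equal) = 1 − 0.0605 = 0.9395.

0.9395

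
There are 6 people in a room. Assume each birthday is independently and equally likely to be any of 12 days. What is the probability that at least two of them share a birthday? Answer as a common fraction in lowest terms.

1343/1728

It's easier to compute the probability that all 6 are distinct.
P(all distinct) = 12/12 · 11/12 · ··· · 7/12 = 385/1728.
So the probability of at least one match is 1 − 385/1728 = 1343/1728.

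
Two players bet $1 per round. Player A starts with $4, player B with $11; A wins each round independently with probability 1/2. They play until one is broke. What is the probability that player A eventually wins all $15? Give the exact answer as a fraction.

4/15

With a fair step, P(i) = ½P(i−1) + ½P(i+1) with P(0)=0, P(15)=1 has the linear solution P(i) = i/15.
P(4) = 4/15.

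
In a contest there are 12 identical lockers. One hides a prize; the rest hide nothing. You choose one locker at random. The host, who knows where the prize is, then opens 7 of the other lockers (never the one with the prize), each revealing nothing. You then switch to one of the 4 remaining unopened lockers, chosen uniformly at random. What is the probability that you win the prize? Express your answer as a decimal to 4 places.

0.2292

Your original locker holds the prize with probability 1/12, so the other 11 collectively hold it with probability 11/12.
The host can always find 7 empty lockers to open, so the reveals don't change that 11/12; it is now spread over the 4 remaining unopened lockers.
P(win by switching) = (11/12) · (1/4) = 11/48 ≈ 0.2292.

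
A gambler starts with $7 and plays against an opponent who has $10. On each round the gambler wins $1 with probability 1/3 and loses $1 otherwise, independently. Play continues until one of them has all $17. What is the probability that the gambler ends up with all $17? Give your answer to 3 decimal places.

0.001

Let r = q/p = (2/3)/(1/3) = 2. The recurrence P(i) = p·P(i+1) + q·P(i−1) with P(0)=0, P(17)=1 gives P(i) = (1 − r^i)/(1 − r^17).
P(7) = (1 − (2)^7) / (1 − (2)^17) = 127/131071 ≈ 0.001.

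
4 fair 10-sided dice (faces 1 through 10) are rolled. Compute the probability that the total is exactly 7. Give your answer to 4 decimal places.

0.0020

There are 10^4 = 10000 equally likely outcomes.
The number of ordered 4-tuples from {1,…,10} summing to 7 is 20.
P(sum = 7) = 20/10000 = 1/500 ≈ 0.0020.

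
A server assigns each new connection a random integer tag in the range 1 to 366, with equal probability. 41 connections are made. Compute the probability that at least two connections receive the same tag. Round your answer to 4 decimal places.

0.9025

It's easier to compute the probability that all 41 are distinct.
P(all distinct) = 366/366 · 365/366 · ··· · 326/366 ≈ 0.0975.
So the probability of at least one match is 1 − 0.0975 = 0.9025.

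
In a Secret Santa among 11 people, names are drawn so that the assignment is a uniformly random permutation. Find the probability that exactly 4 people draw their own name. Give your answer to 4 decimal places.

Choose which 4 of the 11 are fixed: C(11,4) = 330 ways.
The remaining 7 must have no fixed point: D(7) = 1854.
P = 330·1854/39916800 = 103/6720 ≈ 0.0153.

0.0153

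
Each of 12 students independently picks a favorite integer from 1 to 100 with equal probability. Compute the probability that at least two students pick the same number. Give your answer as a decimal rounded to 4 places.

It's easier to compute the probability that all 12 are distinct.
P(all distinct) = 100/100 · 99/100 · ··· · 89/100 ≈ 0.5032.
So the probability of at least one match is 1 − 0.5032 = 0.4968.

0.4968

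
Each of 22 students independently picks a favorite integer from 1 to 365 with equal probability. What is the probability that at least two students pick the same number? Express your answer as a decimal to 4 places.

It's easier to compute the probability that all 22 are distinct.
P(all distinct) = 365/365 · 364/365 · ··· · 344/365 ≈ 0.5243.
So the probability of at least one match is 1 − 0.5243 = 0.4757.

0.4757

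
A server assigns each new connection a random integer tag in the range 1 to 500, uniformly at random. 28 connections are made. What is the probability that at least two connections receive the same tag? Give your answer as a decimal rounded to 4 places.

0.5371

It's easier to compute the probability that all 28 are distinct.
P(all distinct) = 500/500 · 499/500 · ··· · 473/500 ≈ 0.4629.
So the probability of at least one match is 1 − 0.4629 = 0.5371.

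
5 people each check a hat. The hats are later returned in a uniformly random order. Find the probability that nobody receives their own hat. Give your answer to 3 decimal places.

This is the derangement probability: permutations of 5 with no fixed point.
D(5) = 5! · (1 − 1/1! + 1/2! − ··· + (−1)^5/5!) = 44.
P = 44/120 = 11/30 ≈ 0.367.

0.367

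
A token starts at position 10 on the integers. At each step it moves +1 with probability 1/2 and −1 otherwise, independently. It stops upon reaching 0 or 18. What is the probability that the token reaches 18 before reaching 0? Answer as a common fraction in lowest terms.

5/9

With a fair step, P(i) = ½P(i−1) + ½P(i+1) with P(0)=0, P(18)=1 has the linear solution P(i) = i/18.
P(10) = 10/18 = 5/9.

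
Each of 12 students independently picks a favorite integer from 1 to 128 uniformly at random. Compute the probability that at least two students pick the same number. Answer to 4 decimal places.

It's easier to compute the probability that all 12 are distinct.
P(all distinct) = 128/128 · 127/128 · ··· · 117/128 ≈ 0.5875.
So the probability of at least one match is 1 − 0.5875 = 0.4125.

0.4125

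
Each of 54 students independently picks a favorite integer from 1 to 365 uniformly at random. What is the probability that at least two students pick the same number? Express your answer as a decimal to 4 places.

0.9839

It's easier to compute the probability that all 54 are distinct.
P(all distinct) = 365/365 · 364/365 · ··· · 312/365 ≈ 0.0161.
So the probability of at least one match is 1 − 0.0161 = 0.9839.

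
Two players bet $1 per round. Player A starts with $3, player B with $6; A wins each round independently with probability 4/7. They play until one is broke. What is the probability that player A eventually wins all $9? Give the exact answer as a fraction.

4096/6553

Let r = q/p = (3/7)/(4/7) = 3/4. The recurrence P(i) = p·P(i+1) + q·P(i−1) with P(0)=0, P(9)=1 gives P(i) = (1 − r^i)/(1 − r^9).
P(3) = (1 − (3/4)^3) / (1 − (3/4)^9) = 4096/6553.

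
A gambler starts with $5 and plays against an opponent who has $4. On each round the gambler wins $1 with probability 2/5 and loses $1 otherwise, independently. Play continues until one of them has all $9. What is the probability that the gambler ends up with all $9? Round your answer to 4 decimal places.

Let r = q/p = (3/5)/(2/5) = 3/2. The recurrence P(i) = p·P(i+1) + q·P(i−1) with P(0)=0, P(9)=1 gives P(i) = (1 − r^i)/(1 − r^9).
P(5) = (1 − (3/2)^5) / (1 − (3/2)^9) = 3376/19171 ≈ 0.1761.

0.1761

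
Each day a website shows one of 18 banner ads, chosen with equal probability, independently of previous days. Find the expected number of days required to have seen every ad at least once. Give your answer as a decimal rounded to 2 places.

After i distinct types are collected, each trial gives a new one with probability (18−i)/18, so the expected wait for the next new type is 18/(18−i).
E = 18/18 + 18/17 + 18/16 + 18/15 + 18/14 + 18/13 + 18/12 + 18/11 + 18/10 + 18/9 + 18/8 + 18/7 + 18/6 + 18/5 + 18/4 + 18/3 + 18/2 + 18/1 = 42822903/680680 ≈ 62.91.

62.91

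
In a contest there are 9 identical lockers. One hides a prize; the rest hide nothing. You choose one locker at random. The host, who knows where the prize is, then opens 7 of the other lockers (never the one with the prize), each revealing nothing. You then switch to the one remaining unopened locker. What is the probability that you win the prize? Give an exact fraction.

Your original locker holds the prize with probability 1/9, so the other 8 collectively hold it with probability 8/9.
The host can always find 7 empty lockers to open, so the reveals don't change that 8/9; it is now spread over the 1 remaining unopened locker.
P(win by switching) = (8/9) · (1/1) = 8/9.

8/9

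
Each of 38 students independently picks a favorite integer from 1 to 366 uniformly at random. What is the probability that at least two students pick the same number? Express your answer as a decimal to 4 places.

It's easier to compute the probability that all 38 are distinct.
P(all distinct) = 366/366 · 365/366 · ··· · 329/366 ≈ 0.1367.
So the probability of at least one match is 1 − 0.1367 = 0.8633.

0.8633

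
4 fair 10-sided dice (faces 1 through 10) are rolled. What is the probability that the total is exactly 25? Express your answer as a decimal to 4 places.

0.0592

There are 10^4 = 10000 equally likely outcomes.
The number of ordered 4-tuples from {1,…,10} summing to 25 is 592.
P(sum = 25) = 592/10000 = 37/625 ≈ 0.0592.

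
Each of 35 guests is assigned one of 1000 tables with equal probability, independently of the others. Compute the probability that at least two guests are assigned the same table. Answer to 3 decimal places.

It's easier to compute the probability that all 35 are distinct.
P(all distinct) = 1000/1000 · 999/1000 · ··· · 966/1000 ≈ 0.548.
So the probability of at least one match is 1 − 0.548 = 0.452.

0.452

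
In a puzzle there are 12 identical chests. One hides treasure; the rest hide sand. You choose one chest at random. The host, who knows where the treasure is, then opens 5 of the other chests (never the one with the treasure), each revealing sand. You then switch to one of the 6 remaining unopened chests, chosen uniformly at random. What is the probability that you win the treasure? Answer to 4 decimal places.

0.1528

Your original chest holds the treasure with probability 1/12, so the other 11 collectively hold it with probability 11/12.
The host can always find 5 empty chests to open, so the reveals don't change that 11/12; it is now spread over the 6 remaining unopened chests.
P(win by switching) = (11/12) · (1/6) = 11/72 ≈ 0.1528.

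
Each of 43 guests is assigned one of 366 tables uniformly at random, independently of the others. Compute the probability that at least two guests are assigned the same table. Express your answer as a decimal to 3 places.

0.923

It's easier to compute the probability that all 43 are distinct.
P(all distinct) = 366/366 · 365/366 · ··· · 324/366 ≈ 0.077.
So the probability of at least one match is 1 − 0.077 = 0.923.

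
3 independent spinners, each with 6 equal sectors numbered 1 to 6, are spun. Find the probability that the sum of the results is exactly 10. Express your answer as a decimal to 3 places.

0.125

There are 6^3 = 216 equally likely outcomes.
The number of ordered 3-tuples from {1,…,6} summing to 10 is 27.
P(sum = 10) = 27/216 = 1/8 ≈ 0.125.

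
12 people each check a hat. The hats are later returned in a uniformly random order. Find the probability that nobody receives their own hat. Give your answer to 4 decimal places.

0.3679

This is the derangement probability: permutations of 12 with no fixed point.
D(12) = 12! · (1 − 1/1! + 1/2! − ··· + (−1)^12/12!) = 176214841.
P = 176214841/479001600 = 16019531/43545600 ≈ 0.3679.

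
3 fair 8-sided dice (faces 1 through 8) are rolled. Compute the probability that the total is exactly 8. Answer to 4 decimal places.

There are 8^3 = 512 equally likely outcomes.
The number of ordered 3-tuples from {1,…,8} summing to 8 is 21.
P(sum = 8) = 21/512 ≈ 0.0410.

0.0410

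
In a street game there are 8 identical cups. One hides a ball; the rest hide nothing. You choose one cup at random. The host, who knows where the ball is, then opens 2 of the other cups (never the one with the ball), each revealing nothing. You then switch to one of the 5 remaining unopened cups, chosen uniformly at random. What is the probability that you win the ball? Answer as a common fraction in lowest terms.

Your original cup holds the ball with probability 1/8, so the other 7 collectively hold it with probability 7/8.
The host can always find 2 empty cups to open, so the reveals don't change that 7/8; it is now spread over the 5 remaining unopened cups.
P(win by switching) = (7/8) · (1/5) = 7/40.

7/40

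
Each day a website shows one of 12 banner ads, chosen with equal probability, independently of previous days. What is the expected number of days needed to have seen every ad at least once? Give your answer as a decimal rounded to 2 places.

After i distinct types are collected, each trial gives a new one with probability (12−i)/12, so the expected wait for the next new type is 12/(12−i).
E = 12/12 + 12/11 + 12/10 + 12/9 + 12/8 + 12/7 + 12/6 + 12/5 + 12/4 + 12/3 + 12/2 + 12/1 = 86021/2310 ≈ 37.24.

37.24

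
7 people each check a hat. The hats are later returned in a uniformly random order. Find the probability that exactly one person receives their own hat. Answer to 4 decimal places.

0.3681

Choose which one is fixed: C(7,1) = 7 ways.
The remaining 6 must have no fixed point: D(6) = 265.
P = 7·265/5040 = 53/144 ≈ 0.3681.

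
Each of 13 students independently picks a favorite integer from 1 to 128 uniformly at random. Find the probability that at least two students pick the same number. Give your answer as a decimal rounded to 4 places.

It's easier to compute the probability that all 13 are distinct.
P(all distinct) = 128/128 · 127/128 · ··· · 116/128 ≈ 0.5325.
So the probability of at least one match is 1 − 0.5325 = 0.4675.

0.4675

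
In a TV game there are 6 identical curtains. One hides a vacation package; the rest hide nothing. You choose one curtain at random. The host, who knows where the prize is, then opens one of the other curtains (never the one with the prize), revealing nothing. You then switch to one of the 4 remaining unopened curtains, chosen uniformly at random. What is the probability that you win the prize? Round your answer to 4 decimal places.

Your original curtain holds the prize with probability 1/6, so the other 5 collectively hold it with probability 5/6.
The host can always find an empty curtain to open, so this doesn't change that 5/6; it is now spread over the 4 remaining unopened curtains.
P(win by switching) = (5/6) · (1/4) = 5/24 ≈ 0.2083.

0.2083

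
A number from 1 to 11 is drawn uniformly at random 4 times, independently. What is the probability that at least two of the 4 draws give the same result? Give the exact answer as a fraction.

P(all 4 different) = 11/11 · 10/11 · ··· · 8/11 = 720/1331.
P(at least two equal) = 1 − 720/1331 = 611/1331.

611/1331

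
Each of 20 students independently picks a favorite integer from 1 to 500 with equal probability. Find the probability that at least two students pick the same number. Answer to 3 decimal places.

0.320

It's easier to compute the probability that all 20 are distinct.
P(all distinct) = 500/500 · 499/500 · ··· · 481/500 ≈ 0.680.
So the probability of at least one match is 1 − 0.680 = 0.320.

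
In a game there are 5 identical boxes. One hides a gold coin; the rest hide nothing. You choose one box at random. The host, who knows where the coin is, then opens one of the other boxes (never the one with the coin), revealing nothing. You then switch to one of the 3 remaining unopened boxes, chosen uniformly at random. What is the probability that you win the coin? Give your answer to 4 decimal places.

Your original box holds the coin with probability 1/5, so the other 4 collectively hold it with probability 4/5.
The host can always find an empty box to open, so this doesn't change that 4/5; it is now spread over the 3 remaining unopened boxes.
P(win by switching) = (4/5) · (1/3) = 4/15 ≈ 0.2667.

0.2667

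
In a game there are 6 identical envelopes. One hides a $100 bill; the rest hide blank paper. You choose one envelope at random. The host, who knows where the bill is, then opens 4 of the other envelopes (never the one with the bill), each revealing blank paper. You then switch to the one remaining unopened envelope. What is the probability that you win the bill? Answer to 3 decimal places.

0.833

Your original envelope holds the bill with probability 1/6, so the other 5 collectively hold it with probability 5/6.
The host can always find 4 empty envelopes to open, so the reveals don't change that 5/6; it is now spread over the 1 remaining unopened envelope.
P(win by switching) = (5/6) · (1/1) = 5/6 ≈ 0.833.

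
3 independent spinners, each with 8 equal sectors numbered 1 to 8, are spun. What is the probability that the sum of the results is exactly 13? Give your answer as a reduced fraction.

3/32

There are 8^3 = 512 equally likely outcomes.
The number of ordered 3-tuples from {1,…,8} summing to 13 is 48.
P(sum = 13) = 48/512 = 3/32.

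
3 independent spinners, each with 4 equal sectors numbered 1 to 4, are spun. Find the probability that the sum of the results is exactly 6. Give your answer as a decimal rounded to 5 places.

There are 4^3 = 64 equally likely outcomes.
The number of ordered 3-tuples from {1,…,4} summing to 6 is 10.
P(sum = 6) = 10/64 = 5/32 ≈ 0.15625.

0.15625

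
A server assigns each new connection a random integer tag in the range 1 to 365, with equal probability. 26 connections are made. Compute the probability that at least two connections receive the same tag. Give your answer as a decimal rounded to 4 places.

It's easier to compute the probability that all 26 are distinct.
P(all distinct) = 365/365 · 364/365 · ··· · 340/365 ≈ 0.4018.
So the probability of at least one match is 1 − 0.4018 = 0.5982.

0.5982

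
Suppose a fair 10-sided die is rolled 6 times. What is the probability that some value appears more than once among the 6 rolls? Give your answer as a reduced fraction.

1061/1250

P(all 6 different) = 10/10 · 9/10 · ··· · 5/10 = 189/1250.
P(at least two equal) = 1 − 189/1250 = 1061/1250.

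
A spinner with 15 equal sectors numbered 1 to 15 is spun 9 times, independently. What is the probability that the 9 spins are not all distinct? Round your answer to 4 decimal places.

0.9528

P(all 9 different) = 15/15 · 14/15 · ··· · 7/15 ≈ 0.0472.
P(at least two equal) = 1 − 0.0472 = 0.9528.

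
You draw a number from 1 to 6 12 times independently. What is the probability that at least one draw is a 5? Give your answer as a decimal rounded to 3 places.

0.888

P(no draw is a 5) = (5/6)^12 ≈ 0.112.
P(at least one) = 1 − 0.112 = 0.888.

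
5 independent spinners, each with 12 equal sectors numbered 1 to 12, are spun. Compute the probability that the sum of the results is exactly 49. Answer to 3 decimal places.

0.005

There are 12^5 = 248832 equally likely outcomes.
The number of ordered 5-tuples from {1,…,12} summing to 49 is 1365.
P(sum = 49) = 1365/248832 = 455/82944 ≈ 0.005.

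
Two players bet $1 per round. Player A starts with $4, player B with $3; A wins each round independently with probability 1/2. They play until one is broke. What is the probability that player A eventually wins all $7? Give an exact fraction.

4/7

With a fair step, P(i) = ½P(i−1) + ½P(i+1) with P(0)=0, P(7)=1 has the linear solution P(i) = i/7.
P(4) = 4/7.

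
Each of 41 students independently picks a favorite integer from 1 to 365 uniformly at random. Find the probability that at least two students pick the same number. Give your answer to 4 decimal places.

It's easier to compute the probability that all 41 are distinct.
P(all distinct) = 365/365 · 364/365 · ··· · 325/365 ≈ 0.0968.
So the probability of at least one match is 1 − 0.0968 = 0.9032.

0.9032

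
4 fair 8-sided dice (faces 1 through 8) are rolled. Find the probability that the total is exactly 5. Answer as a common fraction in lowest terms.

There are 8^4 = 4096 equally likely outcomes.
The number of ordered 4-tuples from {1,…,8} summing to 5 is 4.
P(sum = 5) = 4/4096 = 1/1024.

1/1024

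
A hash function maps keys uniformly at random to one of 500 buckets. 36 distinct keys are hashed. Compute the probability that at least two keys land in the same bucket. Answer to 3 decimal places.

It's easier to compute the probability that all 36 are distinct.
P(all distinct) = 500/500 · 499/500 · ··· · 465/500 ≈ 0.275.
So the probability of at least one match is 1 − 0.275 = 0.725.

0.725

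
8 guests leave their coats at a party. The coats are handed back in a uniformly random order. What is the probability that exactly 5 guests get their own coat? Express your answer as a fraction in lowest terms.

1/360

Choose which 5 of the 8 are fixed: C(8,5) = 56 ways.
The remaining 3 must have no fixed point: D(3) = 2.
P = 56·2/40320 = 1/360.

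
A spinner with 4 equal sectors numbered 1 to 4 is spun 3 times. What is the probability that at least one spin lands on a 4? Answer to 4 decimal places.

0.5781

P(no spin lands on a 4) = (3/4)^3 ≈ 0.4219.
P(at least one) = 1 − 0.4219 = 0.5781.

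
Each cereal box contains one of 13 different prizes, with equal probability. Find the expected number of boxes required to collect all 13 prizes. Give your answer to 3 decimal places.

41.342

After i distinct types are collected, each trial gives a new one with probability (13−i)/13, so the expected wait for the next new type is 13/(13−i).
E = 13/13 + 13/12 + 13/11 + 13/10 + 13/9 + 13/8 + 13/7 + 13/6 + 13/5 + 13/4 + 13/3 + 13/2 + 13/1 = 1145993/27720 ≈ 41.342.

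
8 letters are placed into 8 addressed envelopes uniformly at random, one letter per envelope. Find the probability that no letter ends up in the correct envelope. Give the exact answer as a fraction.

This is the derangement probability: permutations of 8 with no fixed point.
D(8) = 8! · (1 − 1/1! + 1/2! − ··· + (−1)^8/8!) = 14833.
P = 14833/40320 = 2119/5760.

2119/5760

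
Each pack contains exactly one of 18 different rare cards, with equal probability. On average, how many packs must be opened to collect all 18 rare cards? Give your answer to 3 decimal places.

After i distinct types are collected, each trial gives a new one with probability (18−i)/18, so the expected wait for the next new type is 18/(18−i).
E = 18/18 + 18/17 + 18/16 + 18/15 + 18/14 + 18/13 + 18/12 + 18/11 + 18/10 + 18/9 + 18/8 + 18/7 + 18/6 + 18/5 + 18/4 + 18/3 + 18/2 + 18/1 = 42822903/680680 ≈ 62.912.

62.912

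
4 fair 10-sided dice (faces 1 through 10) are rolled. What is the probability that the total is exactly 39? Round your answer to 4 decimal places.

There are 10^4 = 10000 equally likely outcomes.
The number of ordered 4-tuples from {1,…,10} summing to 39 is 4.
P(sum = 39) = 4/10000 = 1/2500 ≈ 0.0004.

0.0004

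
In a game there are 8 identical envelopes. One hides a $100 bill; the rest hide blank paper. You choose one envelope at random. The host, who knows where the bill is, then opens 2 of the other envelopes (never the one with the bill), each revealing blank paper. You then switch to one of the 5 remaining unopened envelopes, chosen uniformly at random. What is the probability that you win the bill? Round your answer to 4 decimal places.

0.1750

Your original envelope holds the bill with probability 1/8, so the other 7 collectively hold it with probability 7/8.
The host can always find 2 empty envelopes to open, so the reveals don't change that 7/8; it is now spread over the 5 remaining unopened envelopes.
P(win by switching) = (7/8) · (1/5) = 7/40 ≈ 0.1750.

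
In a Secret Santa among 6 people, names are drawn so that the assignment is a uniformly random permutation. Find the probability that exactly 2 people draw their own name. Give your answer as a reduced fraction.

Choose which 2 of the 6 are fixed: C(6,2) = 15 ways.
The remaining 4 must have no fixed point: D(4) = 9.
P = 15·9/720 = 3/16.

3/16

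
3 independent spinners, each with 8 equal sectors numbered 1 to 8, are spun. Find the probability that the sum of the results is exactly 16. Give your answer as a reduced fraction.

21/256

There are 8^3 = 512 equally likely outcomes.
The number of ordered 3-tuples from {1,…,8} summing to 16 is 42.
P(sum = 16) = 42/512 = 21/256.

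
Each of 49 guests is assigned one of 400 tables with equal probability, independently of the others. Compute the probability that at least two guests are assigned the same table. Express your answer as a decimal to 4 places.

It's easier to compute the probability that all 49 are distinct.
P(all distinct) = 400/400 · 399/400 · ··· · 352/400 ≈ 0.0466.
So the probability of at least one match is 1 − 0.0466 = 0.9534.

0.9534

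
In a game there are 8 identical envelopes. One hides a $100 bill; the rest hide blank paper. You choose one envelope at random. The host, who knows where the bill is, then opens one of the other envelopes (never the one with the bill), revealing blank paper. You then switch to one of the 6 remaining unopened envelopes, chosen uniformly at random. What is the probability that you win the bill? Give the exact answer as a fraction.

Your original envelope holds the bill with probability 1/8, so the other 7 collectively hold it with probability 7/8.
The host can always find an empty envelope to open, so this doesn't change that 7/8; it is now spread over the 6 remaining unopened envelopes.
P(win by switching) = (7/8) · (1/6) = 7/48.

7/48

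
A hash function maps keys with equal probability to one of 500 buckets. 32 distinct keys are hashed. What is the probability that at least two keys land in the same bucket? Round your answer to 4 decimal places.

It's easier to compute the probability that all 32 are distinct.
P(all distinct) = 500/500 · 499/500 · ··· · 469/500 ≈ 0.3629.
So the probability of at least one match is 1 − 0.3629 = 0.6371.

0.6371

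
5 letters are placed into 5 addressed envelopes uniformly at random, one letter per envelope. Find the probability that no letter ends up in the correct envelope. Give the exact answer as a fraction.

11/30

This is the derangement probability: permutations of 5 with no fixed point.
D(5) = 5! · (1 − 1/1! + 1/2! − ··· + (−1)^5/5!) = 44.
P = 44/120 = 11/30.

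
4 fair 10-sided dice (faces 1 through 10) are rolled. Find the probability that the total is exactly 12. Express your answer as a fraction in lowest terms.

33/2000

There are 10^4 = 10000 equally likely outcomes.
The number of ordered 4-tuples from {1,…,10} summing to 12 is 165.
P(sum = 12) = 165/10000 = 33/2000.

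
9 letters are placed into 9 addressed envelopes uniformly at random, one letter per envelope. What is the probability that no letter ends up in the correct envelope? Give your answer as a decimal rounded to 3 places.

0.368

This is the derangement probability: permutations of 9 with no fixed point.
D(9) = 9! · (1 − 1/1! + 1/2! − ··· + (−1)^9/9!) = 133496.
P = 133496/362880 = 16687/45360 ≈ 0.368.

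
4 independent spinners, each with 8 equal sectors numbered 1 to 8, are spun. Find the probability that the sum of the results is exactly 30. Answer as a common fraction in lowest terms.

There are 8^4 = 4096 equally likely outcomes.
The number of ordered 4-tuples from {1,…,8} summing to 30 is 10.
P(sum = 30) = 10/4096 = 5/2048.

5/2048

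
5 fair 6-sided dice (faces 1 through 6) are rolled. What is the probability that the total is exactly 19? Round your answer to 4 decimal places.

0.0945

There are 6^5 = 7776 equally likely outcomes.
The number of ordered 5-tuples from {1,…,6} summing to 19 is 735.
P(sum = 19) = 735/7776 = 245/2592 ≈ 0.0945.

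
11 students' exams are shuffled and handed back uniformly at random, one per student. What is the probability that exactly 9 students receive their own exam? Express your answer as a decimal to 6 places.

Choose which 9 of the 11 are fixed: C(11,9) = 55 ways.
The remaining 2 must have no fixed point: D(2) = 1.
P = 55·1/39916800 = 1/725760 ≈ 0.000001.

0.000001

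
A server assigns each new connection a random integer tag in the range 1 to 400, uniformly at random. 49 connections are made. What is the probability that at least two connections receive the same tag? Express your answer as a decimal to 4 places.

It's easier to compute the probability that all 49 are distinct.
P(all distinct) = 400/400 · 399/400 · ··· · 352/400 ≈ 0.0466.
So the probability of at least one match is 1 − 0.0466 = 0.9534.

0.9534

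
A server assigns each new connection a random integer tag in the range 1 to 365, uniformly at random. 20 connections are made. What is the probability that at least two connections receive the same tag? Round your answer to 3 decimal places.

It's easier to compute the probability that all 20 are distinct.
P(all distinct) = 365/365 · 364/365 · ··· · 346/365 ≈ 0.589.
So the probability of at least one match is 1 − 0.589 = 0.411.

0.411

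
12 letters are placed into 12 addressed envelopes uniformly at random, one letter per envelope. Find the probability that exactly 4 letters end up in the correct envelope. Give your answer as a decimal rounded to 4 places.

Choose which 4 of the 12 are fixed: C(12,4) = 495 ways.
The remaining 8 must have no fixed point: D(8) = 14833.
P = 495·14833/479001600 = 2119/138240 ≈ 0.0153.

0.0153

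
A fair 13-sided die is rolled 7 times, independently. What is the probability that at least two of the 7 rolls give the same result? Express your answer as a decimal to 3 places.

P(all 7 different) = 13/13 · 12/13 · ··· · 7/13 ≈ 0.138.
P(at least two equal) = 1 − 0.138 = 0.862.

0.862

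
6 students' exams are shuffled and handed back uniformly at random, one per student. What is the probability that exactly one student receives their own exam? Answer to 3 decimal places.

Choose which one is fixed: C(6,1) = 6 ways.
The remaining 5 must have no fixed point: D(5) = 44.
P = 6·44/720 = 11/30 ≈ 0.367.

0.367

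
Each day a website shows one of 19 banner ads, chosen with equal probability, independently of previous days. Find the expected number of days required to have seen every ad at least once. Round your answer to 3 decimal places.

67.407

After i distinct types are collected, each trial gives a new one with probability (19−i)/19, so the expected wait for the next new type is 19/(19−i).
E = 19/19 + 19/18 + 19/17 + 19/16 + 19/15 + 19/14 + 19/13 + 19/12 + 19/11 + 19/10 + 19/9 + 19/8 + 19/7 + 19/6 + 19/5 + 19/4 + 19/3 + 19/2 + 19/1 = 275295799/4084080 ≈ 67.407.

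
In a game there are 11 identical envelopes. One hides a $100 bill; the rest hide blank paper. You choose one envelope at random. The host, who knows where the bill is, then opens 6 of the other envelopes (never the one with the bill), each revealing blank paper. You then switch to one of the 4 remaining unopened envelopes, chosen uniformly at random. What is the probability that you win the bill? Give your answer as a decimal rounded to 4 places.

0.2273

Your original envelope holds the bill with probability 1/11, so the other 10 collectively hold it with probability 10/11.
The host can always find 6 empty envelopes to open, so the reveals don't change that 10/11; it is now spread over the 4 remaining unopened envelopes.
P(win by switching) = (10/11) · (1/4) = 5/22 ≈ 0.2273.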